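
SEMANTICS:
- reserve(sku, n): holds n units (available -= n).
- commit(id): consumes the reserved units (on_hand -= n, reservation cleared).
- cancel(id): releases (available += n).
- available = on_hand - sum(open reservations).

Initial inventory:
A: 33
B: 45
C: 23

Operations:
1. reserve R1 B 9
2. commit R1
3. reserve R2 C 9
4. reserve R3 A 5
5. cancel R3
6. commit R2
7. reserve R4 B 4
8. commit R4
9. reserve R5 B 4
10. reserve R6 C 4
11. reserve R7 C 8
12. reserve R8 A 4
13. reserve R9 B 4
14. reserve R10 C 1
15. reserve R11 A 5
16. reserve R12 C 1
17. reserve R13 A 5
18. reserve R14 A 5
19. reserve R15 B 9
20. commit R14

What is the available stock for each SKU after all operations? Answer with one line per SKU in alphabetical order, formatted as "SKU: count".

Answer: A: 14
B: 15
C: 0

Derivation:
Step 1: reserve R1 B 9 -> on_hand[A=33 B=45 C=23] avail[A=33 B=36 C=23] open={R1}
Step 2: commit R1 -> on_hand[A=33 B=36 C=23] avail[A=33 B=36 C=23] open={}
Step 3: reserve R2 C 9 -> on_hand[A=33 B=36 C=23] avail[A=33 B=36 C=14] open={R2}
Step 4: reserve R3 A 5 -> on_hand[A=33 B=36 C=23] avail[A=28 B=36 C=14] open={R2,R3}
Step 5: cancel R3 -> on_hand[A=33 B=36 C=23] avail[A=33 B=36 C=14] open={R2}
Step 6: commit R2 -> on_hand[A=33 B=36 C=14] avail[A=33 B=36 C=14] open={}
Step 7: reserve R4 B 4 -> on_hand[A=33 B=36 C=14] avail[A=33 B=32 C=14] open={R4}
Step 8: commit R4 -> on_hand[A=33 B=32 C=14] avail[A=33 B=32 C=14] open={}
Step 9: reserve R5 B 4 -> on_hand[A=33 B=32 C=14] avail[A=33 B=28 C=14] open={R5}
Step 10: reserve R6 C 4 -> on_hand[A=33 B=32 C=14] avail[A=33 B=28 C=10] open={R5,R6}
Step 11: reserve R7 C 8 -> on_hand[A=33 B=32 C=14] avail[A=33 B=28 C=2] open={R5,R6,R7}
Step 12: reserve R8 A 4 -> on_hand[A=33 B=32 C=14] avail[A=29 B=28 C=2] open={R5,R6,R7,R8}
Step 13: reserve R9 B 4 -> on_hand[A=33 B=32 C=14] avail[A=29 B=24 C=2] open={R5,R6,R7,R8,R9}
Step 14: reserve R10 C 1 -> on_hand[A=33 B=32 C=14] avail[A=29 B=24 C=1] open={R10,R5,R6,R7,R8,R9}
Step 15: reserve R11 A 5 -> on_hand[A=33 B=32 C=14] avail[A=24 B=24 C=1] open={R10,R11,R5,R6,R7,R8,R9}
Step 16: reserve R12 C 1 -> on_hand[A=33 B=32 C=14] avail[A=24 B=24 C=0] open={R10,R11,R12,R5,R6,R7,R8,R9}
Step 17: reserve R13 A 5 -> on_hand[A=33 B=32 C=14] avail[A=19 B=24 C=0] open={R10,R11,R12,R13,R5,R6,R7,R8,R9}
Step 18: reserve R14 A 5 -> on_hand[A=33 B=32 C=14] avail[A=14 B=24 C=0] open={R10,R11,R12,R13,R14,R5,R6,R7,R8,R9}
Step 19: reserve R15 B 9 -> on_hand[A=33 B=32 C=14] avail[A=14 B=15 C=0] open={R10,R11,R12,R13,R14,R15,R5,R6,R7,R8,R9}
Step 20: commit R14 -> on_hand[A=28 B=32 C=14] avail[A=14 B=15 C=0] open={R10,R11,R12,R13,R15,R5,R6,R7,R8,R9}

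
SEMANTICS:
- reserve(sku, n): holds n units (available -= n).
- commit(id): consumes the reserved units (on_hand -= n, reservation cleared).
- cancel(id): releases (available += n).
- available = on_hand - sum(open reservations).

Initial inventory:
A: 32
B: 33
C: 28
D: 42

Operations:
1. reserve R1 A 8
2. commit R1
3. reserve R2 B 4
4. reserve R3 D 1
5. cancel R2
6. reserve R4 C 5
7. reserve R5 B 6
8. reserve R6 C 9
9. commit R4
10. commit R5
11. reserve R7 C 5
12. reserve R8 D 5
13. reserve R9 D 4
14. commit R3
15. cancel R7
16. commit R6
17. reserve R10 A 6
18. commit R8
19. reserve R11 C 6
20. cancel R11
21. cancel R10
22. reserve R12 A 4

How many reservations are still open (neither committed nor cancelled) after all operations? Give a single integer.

Step 1: reserve R1 A 8 -> on_hand[A=32 B=33 C=28 D=42] avail[A=24 B=33 C=28 D=42] open={R1}
Step 2: commit R1 -> on_hand[A=24 B=33 C=28 D=42] avail[A=24 B=33 C=28 D=42] open={}
Step 3: reserve R2 B 4 -> on_hand[A=24 B=33 C=28 D=42] avail[A=24 B=29 C=28 D=42] open={R2}
Step 4: reserve R3 D 1 -> on_hand[A=24 B=33 C=28 D=42] avail[A=24 B=29 C=28 D=41] open={R2,R3}
Step 5: cancel R2 -> on_hand[A=24 B=33 C=28 D=42] avail[A=24 B=33 C=28 D=41] open={R3}
Step 6: reserve R4 C 5 -> on_hand[A=24 B=33 C=28 D=42] avail[A=24 B=33 C=23 D=41] open={R3,R4}
Step 7: reserve R5 B 6 -> on_hand[A=24 B=33 C=28 D=42] avail[A=24 B=27 C=23 D=41] open={R3,R4,R5}
Step 8: reserve R6 C 9 -> on_hand[A=24 B=33 C=28 D=42] avail[A=24 B=27 C=14 D=41] open={R3,R4,R5,R6}
Step 9: commit R4 -> on_hand[A=24 B=33 C=23 D=42] avail[A=24 B=27 C=14 D=41] open={R3,R5,R6}
Step 10: commit R5 -> on_hand[A=24 B=27 C=23 D=42] avail[A=24 B=27 C=14 D=41] open={R3,R6}
Step 11: reserve R7 C 5 -> on_hand[A=24 B=27 C=23 D=42] avail[A=24 B=27 C=9 D=41] open={R3,R6,R7}
Step 12: reserve R8 D 5 -> on_hand[A=24 B=27 C=23 D=42] avail[A=24 B=27 C=9 D=36] open={R3,R6,R7,R8}
Step 13: reserve R9 D 4 -> on_hand[A=24 B=27 C=23 D=42] avail[A=24 B=27 C=9 D=32] open={R3,R6,R7,R8,R9}
Step 14: commit R3 -> on_hand[A=24 B=27 C=23 D=41] avail[A=24 B=27 C=9 D=32] open={R6,R7,R8,R9}
Step 15: cancel R7 -> on_hand[A=24 B=27 C=23 D=41] avail[A=24 B=27 C=14 D=32] open={R6,R8,R9}
Step 16: commit R6 -> on_hand[A=24 B=27 C=14 D=41] avail[A=24 B=27 C=14 D=32] open={R8,R9}
Step 17: reserve R10 A 6 -> on_hand[A=24 B=27 C=14 D=41] avail[A=18 B=27 C=14 D=32] open={R10,R8,R9}
Step 18: commit R8 -> on_hand[A=24 B=27 C=14 D=36] avail[A=18 B=27 C=14 D=32] open={R10,R9}
Step 19: reserve R11 C 6 -> on_hand[A=24 B=27 C=14 D=36] avail[A=18 B=27 C=8 D=32] open={R10,R11,R9}
Step 20: cancel R11 -> on_hand[A=24 B=27 C=14 D=36] avail[A=18 B=27 C=14 D=32] open={R10,R9}
Step 21: cancel R10 -> on_hand[A=24 B=27 C=14 D=36] avail[A=24 B=27 C=14 D=32] open={R9}
Step 22: reserve R12 A 4 -> on_hand[A=24 B=27 C=14 D=36] avail[A=20 B=27 C=14 D=32] open={R12,R9}
Open reservations: ['R12', 'R9'] -> 2

Answer: 2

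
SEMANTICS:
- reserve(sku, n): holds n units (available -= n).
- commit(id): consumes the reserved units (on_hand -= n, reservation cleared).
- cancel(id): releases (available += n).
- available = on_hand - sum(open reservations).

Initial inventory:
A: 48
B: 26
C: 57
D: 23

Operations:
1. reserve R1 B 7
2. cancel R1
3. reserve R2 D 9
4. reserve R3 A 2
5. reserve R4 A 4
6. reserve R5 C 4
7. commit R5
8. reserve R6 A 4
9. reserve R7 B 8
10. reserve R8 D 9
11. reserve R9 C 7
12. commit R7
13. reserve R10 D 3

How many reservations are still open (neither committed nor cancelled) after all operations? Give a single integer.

Step 1: reserve R1 B 7 -> on_hand[A=48 B=26 C=57 D=23] avail[A=48 B=19 C=57 D=23] open={R1}
Step 2: cancel R1 -> on_hand[A=48 B=26 C=57 D=23] avail[A=48 B=26 C=57 D=23] open={}
Step 3: reserve R2 D 9 -> on_hand[A=48 B=26 C=57 D=23] avail[A=48 B=26 C=57 D=14] open={R2}
Step 4: reserve R3 A 2 -> on_hand[A=48 B=26 C=57 D=23] avail[A=46 B=26 C=57 D=14] open={R2,R3}
Step 5: reserve R4 A 4 -> on_hand[A=48 B=26 C=57 D=23] avail[A=42 B=26 C=57 D=14] open={R2,R3,R4}
Step 6: reserve R5 C 4 -> on_hand[A=48 B=26 C=57 D=23] avail[A=42 B=26 C=53 D=14] open={R2,R3,R4,R5}
Step 7: commit R5 -> on_hand[A=48 B=26 C=53 D=23] avail[A=42 B=26 C=53 D=14] open={R2,R3,R4}
Step 8: reserve R6 A 4 -> on_hand[A=48 B=26 C=53 D=23] avail[A=38 B=26 C=53 D=14] open={R2,R3,R4,R6}
Step 9: reserve R7 B 8 -> on_hand[A=48 B=26 C=53 D=23] avail[A=38 B=18 C=53 D=14] open={R2,R3,R4,R6,R7}
Step 10: reserve R8 D 9 -> on_hand[A=48 B=26 C=53 D=23] avail[A=38 B=18 C=53 D=5] open={R2,R3,R4,R6,R7,R8}
Step 11: reserve R9 C 7 -> on_hand[A=48 B=26 C=53 D=23] avail[A=38 B=18 C=46 D=5] open={R2,R3,R4,R6,R7,R8,R9}
Step 12: commit R7 -> on_hand[A=48 B=18 C=53 D=23] avail[A=38 B=18 C=46 D=5] open={R2,R3,R4,R6,R8,R9}
Step 13: reserve R10 D 3 -> on_hand[A=48 B=18 C=53 D=23] avail[A=38 B=18 C=46 D=2] open={R10,R2,R3,R4,R6,R8,R9}
Open reservations: ['R10', 'R2', 'R3', 'R4', 'R6', 'R8', 'R9'] -> 7

Answer: 7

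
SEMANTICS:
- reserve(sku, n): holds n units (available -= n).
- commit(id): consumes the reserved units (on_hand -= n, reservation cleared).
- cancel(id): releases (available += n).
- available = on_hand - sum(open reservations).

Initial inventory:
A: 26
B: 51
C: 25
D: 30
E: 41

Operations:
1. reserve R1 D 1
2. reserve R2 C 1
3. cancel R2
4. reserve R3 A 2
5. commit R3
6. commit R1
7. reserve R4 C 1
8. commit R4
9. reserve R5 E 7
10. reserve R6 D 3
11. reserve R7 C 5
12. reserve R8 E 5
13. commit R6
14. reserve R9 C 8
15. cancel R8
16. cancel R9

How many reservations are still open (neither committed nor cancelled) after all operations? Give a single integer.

Answer: 2

Derivation:
Step 1: reserve R1 D 1 -> on_hand[A=26 B=51 C=25 D=30 E=41] avail[A=26 B=51 C=25 D=29 E=41] open={R1}
Step 2: reserve R2 C 1 -> on_hand[A=26 B=51 C=25 D=30 E=41] avail[A=26 B=51 C=24 D=29 E=41] open={R1,R2}
Step 3: cancel R2 -> on_hand[A=26 B=51 C=25 D=30 E=41] avail[A=26 B=51 C=25 D=29 E=41] open={R1}
Step 4: reserve R3 A 2 -> on_hand[A=26 B=51 C=25 D=30 E=41] avail[A=24 B=51 C=25 D=29 E=41] open={R1,R3}
Step 5: commit R3 -> on_hand[A=24 B=51 C=25 D=30 E=41] avail[A=24 B=51 C=25 D=29 E=41] open={R1}
Step 6: commit R1 -> on_hand[A=24 B=51 C=25 D=29 E=41] avail[A=24 B=51 C=25 D=29 E=41] open={}
Step 7: reserve R4 C 1 -> on_hand[A=24 B=51 C=25 D=29 E=41] avail[A=24 B=51 C=24 D=29 E=41] open={R4}
Step 8: commit R4 -> on_hand[A=24 B=51 C=24 D=29 E=41] avail[A=24 B=51 C=24 D=29 E=41] open={}
Step 9: reserve R5 E 7 -> on_hand[A=24 B=51 C=24 D=29 E=41] avail[A=24 B=51 C=24 D=29 E=34] open={R5}
Step 10: reserve R6 D 3 -> on_hand[A=24 B=51 C=24 D=29 E=41] avail[A=24 B=51 C=24 D=26 E=34] open={R5,R6}
Step 11: reserve R7 C 5 -> on_hand[A=24 B=51 C=24 D=29 E=41] avail[A=24 B=51 C=19 D=26 E=34] open={R5,R6,R7}
Step 12: reserve R8 E 5 -> on_hand[A=24 B=51 C=24 D=29 E=41] avail[A=24 B=51 C=19 D=26 E=29] open={R5,R6,R7,R8}
Step 13: commit R6 -> on_hand[A=24 B=51 C=24 D=26 E=41] avail[A=24 B=51 C=19 D=26 E=29] open={R5,R7,R8}
Step 14: reserve R9 C 8 -> on_hand[A=24 B=51 C=24 D=26 E=41] avail[A=24 B=51 C=11 D=26 E=29] open={R5,R7,R8,R9}
Step 15: cancel R8 -> on_hand[A=24 B=51 C=24 D=26 E=41] avail[A=24 B=51 C=11 D=26 E=34] open={R5,R7,R9}
Step 16: cancel R9 -> on_hand[A=24 B=51 C=24 D=26 E=41] avail[A=24 B=51 C=19 D=26 E=34] open={R5,R7}
Open reservations: ['R5', 'R7'] -> 2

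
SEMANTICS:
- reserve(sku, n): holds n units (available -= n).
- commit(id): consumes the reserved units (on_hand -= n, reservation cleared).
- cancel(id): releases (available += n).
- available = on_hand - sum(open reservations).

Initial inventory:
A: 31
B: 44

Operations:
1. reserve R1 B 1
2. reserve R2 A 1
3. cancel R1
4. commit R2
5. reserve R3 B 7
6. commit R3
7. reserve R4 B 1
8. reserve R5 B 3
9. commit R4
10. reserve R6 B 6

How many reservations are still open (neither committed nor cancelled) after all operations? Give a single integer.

Answer: 2

Derivation:
Step 1: reserve R1 B 1 -> on_hand[A=31 B=44] avail[A=31 B=43] open={R1}
Step 2: reserve R2 A 1 -> on_hand[A=31 B=44] avail[A=30 B=43] open={R1,R2}
Step 3: cancel R1 -> on_hand[A=31 B=44] avail[A=30 B=44] open={R2}
Step 4: commit R2 -> on_hand[A=30 B=44] avail[A=30 B=44] open={}
Step 5: reserve R3 B 7 -> on_hand[A=30 B=44] avail[A=30 B=37] open={R3}
Step 6: commit R3 -> on_hand[A=30 B=37] avail[A=30 B=37] open={}
Step 7: reserve R4 B 1 -> on_hand[A=30 B=37] avail[A=30 B=36] open={R4}
Step 8: reserve R5 B 3 -> on_hand[A=30 B=37] avail[A=30 B=33] open={R4,R5}
Step 9: commit R4 -> on_hand[A=30 B=36] avail[A=30 B=33] open={R5}
Step 10: reserve R6 B 6 -> on_hand[A=30 B=36] avail[A=30 B=27] open={R5,R6}
Open reservations: ['R5', 'R6'] -> 2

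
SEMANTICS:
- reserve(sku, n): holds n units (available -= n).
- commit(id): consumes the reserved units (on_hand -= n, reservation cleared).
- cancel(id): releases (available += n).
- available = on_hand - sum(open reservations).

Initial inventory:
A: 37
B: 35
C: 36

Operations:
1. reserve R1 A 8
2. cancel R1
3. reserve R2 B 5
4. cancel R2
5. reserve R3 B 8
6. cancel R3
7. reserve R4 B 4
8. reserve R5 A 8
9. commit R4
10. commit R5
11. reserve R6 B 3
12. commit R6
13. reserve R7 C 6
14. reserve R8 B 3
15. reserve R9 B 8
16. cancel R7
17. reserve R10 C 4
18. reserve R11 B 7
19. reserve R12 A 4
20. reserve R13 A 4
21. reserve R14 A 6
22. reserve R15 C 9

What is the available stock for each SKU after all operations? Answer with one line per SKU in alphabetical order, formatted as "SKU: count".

Answer: A: 15
B: 10
C: 23

Derivation:
Step 1: reserve R1 A 8 -> on_hand[A=37 B=35 C=36] avail[A=29 B=35 C=36] open={R1}
Step 2: cancel R1 -> on_hand[A=37 B=35 C=36] avail[A=37 B=35 C=36] open={}
Step 3: reserve R2 B 5 -> on_hand[A=37 B=35 C=36] avail[A=37 B=30 C=36] open={R2}
Step 4: cancel R2 -> on_hand[A=37 B=35 C=36] avail[A=37 B=35 C=36] open={}
Step 5: reserve R3 B 8 -> on_hand[A=37 B=35 C=36] avail[A=37 B=27 C=36] open={R3}
Step 6: cancel R3 -> on_hand[A=37 B=35 C=36] avail[A=37 B=35 C=36] open={}
Step 7: reserve R4 B 4 -> on_hand[A=37 B=35 C=36] avail[A=37 B=31 C=36] open={R4}
Step 8: reserve R5 A 8 -> on_hand[A=37 B=35 C=36] avail[A=29 B=31 C=36] open={R4,R5}
Step 9: commit R4 -> on_hand[A=37 B=31 C=36] avail[A=29 B=31 C=36] open={R5}
Step 10: commit R5 -> on_hand[A=29 B=31 C=36] avail[A=29 B=31 C=36] open={}
Step 11: reserve R6 B 3 -> on_hand[A=29 B=31 C=36] avail[A=29 B=28 C=36] open={R6}
Step 12: commit R6 -> on_hand[A=29 B=28 C=36] avail[A=29 B=28 C=36] open={}
Step 13: reserve R7 C 6 -> on_hand[A=29 B=28 C=36] avail[A=29 B=28 C=30] open={R7}
Step 14: reserve R8 B 3 -> on_hand[A=29 B=28 C=36] avail[A=29 B=25 C=30] open={R7,R8}
Step 15: reserve R9 B 8 -> on_hand[A=29 B=28 C=36] avail[A=29 B=17 C=30] open={R7,R8,R9}
Step 16: cancel R7 -> on_hand[A=29 B=28 C=36] avail[A=29 B=17 C=36] open={R8,R9}
Step 17: reserve R10 C 4 -> on_hand[A=29 B=28 C=36] avail[A=29 B=17 C=32] open={R10,R8,R9}
Step 18: reserve R11 B 7 -> on_hand[A=29 B=28 C=36] avail[A=29 B=10 C=32] open={R10,R11,R8,R9}
Step 19: reserve R12 A 4 -> on_hand[A=29 B=28 C=36] avail[A=25 B=10 C=32] open={R10,R11,R12,R8,R9}
Step 20: reserve R13 A 4 -> on_hand[A=29 B=28 C=36] avail[A=21 B=10 C=32] open={R10,R11,R12,R13,R8,R9}
Step 21: reserve R14 A 6 -> on_hand[A=29 B=28 C=36] avail[A=15 B=10 C=32] open={R10,R11,R12,R13,R14,R8,R9}
Step 22: reserve R15 C 9 -> on_hand[A=29 B=28 C=36] avail[A=15 B=10 C=23] open={R10,R11,R12,R13,R14,R15,R8,R9}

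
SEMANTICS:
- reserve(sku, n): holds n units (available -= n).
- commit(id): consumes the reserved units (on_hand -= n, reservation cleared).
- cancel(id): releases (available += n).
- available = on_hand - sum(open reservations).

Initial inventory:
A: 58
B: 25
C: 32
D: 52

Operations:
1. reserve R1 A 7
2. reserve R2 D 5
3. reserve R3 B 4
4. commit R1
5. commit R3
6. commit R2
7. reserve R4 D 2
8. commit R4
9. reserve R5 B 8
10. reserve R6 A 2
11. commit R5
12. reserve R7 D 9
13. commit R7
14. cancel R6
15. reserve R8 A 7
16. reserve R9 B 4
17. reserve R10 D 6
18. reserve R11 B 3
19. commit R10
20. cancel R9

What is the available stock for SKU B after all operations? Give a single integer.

Step 1: reserve R1 A 7 -> on_hand[A=58 B=25 C=32 D=52] avail[A=51 B=25 C=32 D=52] open={R1}
Step 2: reserve R2 D 5 -> on_hand[A=58 B=25 C=32 D=52] avail[A=51 B=25 C=32 D=47] open={R1,R2}
Step 3: reserve R3 B 4 -> on_hand[A=58 B=25 C=32 D=52] avail[A=51 B=21 C=32 D=47] open={R1,R2,R3}
Step 4: commit R1 -> on_hand[A=51 B=25 C=32 D=52] avail[A=51 B=21 C=32 D=47] open={R2,R3}
Step 5: commit R3 -> on_hand[A=51 B=21 C=32 D=52] avail[A=51 B=21 C=32 D=47] open={R2}
Step 6: commit R2 -> on_hand[A=51 B=21 C=32 D=47] avail[A=51 B=21 C=32 D=47] open={}
Step 7: reserve R4 D 2 -> on_hand[A=51 B=21 C=32 D=47] avail[A=51 B=21 C=32 D=45] open={R4}
Step 8: commit R4 -> on_hand[A=51 B=21 C=32 D=45] avail[A=51 B=21 C=32 D=45] open={}
Step 9: reserve R5 B 8 -> on_hand[A=51 B=21 C=32 D=45] avail[A=51 B=13 C=32 D=45] open={R5}
Step 10: reserve R6 A 2 -> on_hand[A=51 B=21 C=32 D=45] avail[A=49 B=13 C=32 D=45] open={R5,R6}
Step 11: commit R5 -> on_hand[A=51 B=13 C=32 D=45] avail[A=49 B=13 C=32 D=45] open={R6}
Step 12: reserve R7 D 9 -> on_hand[A=51 B=13 C=32 D=45] avail[A=49 B=13 C=32 D=36] open={R6,R7}
Step 13: commit R7 -> on_hand[A=51 B=13 C=32 D=36] avail[A=49 B=13 C=32 D=36] open={R6}
Step 14: cancel R6 -> on_hand[A=51 B=13 C=32 D=36] avail[A=51 B=13 C=32 D=36] open={}
Step 15: reserve R8 A 7 -> on_hand[A=51 B=13 C=32 D=36] avail[A=44 B=13 C=32 D=36] open={R8}
Step 16: reserve R9 B 4 -> on_hand[A=51 B=13 C=32 D=36] avail[A=44 B=9 C=32 D=36] open={R8,R9}
Step 17: reserve R10 D 6 -> on_hand[A=51 B=13 C=32 D=36] avail[A=44 B=9 C=32 D=30] open={R10,R8,R9}
Step 18: reserve R11 B 3 -> on_hand[A=51 B=13 C=32 D=36] avail[A=44 B=6 C=32 D=30] open={R10,R11,R8,R9}
Step 19: commit R10 -> on_hand[A=51 B=13 C=32 D=30] avail[A=44 B=6 C=32 D=30] open={R11,R8,R9}
Step 20: cancel R9 -> on_hand[A=51 B=13 C=32 D=30] avail[A=44 B=10 C=32 D=30] open={R11,R8}
Final available[B] = 10

Answer: 10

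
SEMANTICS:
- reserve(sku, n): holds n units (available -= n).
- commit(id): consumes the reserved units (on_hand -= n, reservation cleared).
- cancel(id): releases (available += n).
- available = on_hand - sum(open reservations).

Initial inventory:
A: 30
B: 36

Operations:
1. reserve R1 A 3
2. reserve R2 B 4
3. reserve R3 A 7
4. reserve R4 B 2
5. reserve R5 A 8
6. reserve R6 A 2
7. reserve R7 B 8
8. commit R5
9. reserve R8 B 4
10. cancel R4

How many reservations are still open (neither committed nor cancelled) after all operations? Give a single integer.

Step 1: reserve R1 A 3 -> on_hand[A=30 B=36] avail[A=27 B=36] open={R1}
Step 2: reserve R2 B 4 -> on_hand[A=30 B=36] avail[A=27 B=32] open={R1,R2}
Step 3: reserve R3 A 7 -> on_hand[A=30 B=36] avail[A=20 B=32] open={R1,R2,R3}
Step 4: reserve R4 B 2 -> on_hand[A=30 B=36] avail[A=20 B=30] open={R1,R2,R3,R4}
Step 5: reserve R5 A 8 -> on_hand[A=30 B=36] avail[A=12 B=30] open={R1,R2,R3,R4,R5}
Step 6: reserve R6 A 2 -> on_hand[A=30 B=36] avail[A=10 B=30] open={R1,R2,R3,R4,R5,R6}
Step 7: reserve R7 B 8 -> on_hand[A=30 B=36] avail[A=10 B=22] open={R1,R2,R3,R4,R5,R6,R7}
Step 8: commit R5 -> on_hand[A=22 B=36] avail[A=10 B=22] open={R1,R2,R3,R4,R6,R7}
Step 9: reserve R8 B 4 -> on_hand[A=22 B=36] avail[A=10 B=18] open={R1,R2,R3,R4,R6,R7,R8}
Step 10: cancel R4 -> on_hand[A=22 B=36] avail[A=10 B=20] open={R1,R2,R3,R6,R7,R8}
Open reservations: ['R1', 'R2', 'R3', 'R6', 'R7', 'R8'] -> 6

Answer: 6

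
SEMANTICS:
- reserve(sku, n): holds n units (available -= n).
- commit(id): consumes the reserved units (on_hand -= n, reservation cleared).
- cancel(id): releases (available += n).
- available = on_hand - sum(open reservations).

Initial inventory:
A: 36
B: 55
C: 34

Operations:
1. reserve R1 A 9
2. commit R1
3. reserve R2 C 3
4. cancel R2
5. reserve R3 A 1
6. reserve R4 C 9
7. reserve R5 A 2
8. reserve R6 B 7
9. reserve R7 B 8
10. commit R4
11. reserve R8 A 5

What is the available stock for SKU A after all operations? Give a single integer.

Step 1: reserve R1 A 9 -> on_hand[A=36 B=55 C=34] avail[A=27 B=55 C=34] open={R1}
Step 2: commit R1 -> on_hand[A=27 B=55 C=34] avail[A=27 B=55 C=34] open={}
Step 3: reserve R2 C 3 -> on_hand[A=27 B=55 C=34] avail[A=27 B=55 C=31] open={R2}
Step 4: cancel R2 -> on_hand[A=27 B=55 C=34] avail[A=27 B=55 C=34] open={}
Step 5: reserve R3 A 1 -> on_hand[A=27 B=55 C=34] avail[A=26 B=55 C=34] open={R3}
Step 6: reserve R4 C 9 -> on_hand[A=27 B=55 C=34] avail[A=26 B=55 C=25] open={R3,R4}
Step 7: reserve R5 A 2 -> on_hand[A=27 B=55 C=34] avail[A=24 B=55 C=25] open={R3,R4,R5}
Step 8: reserve R6 B 7 -> on_hand[A=27 B=55 C=34] avail[A=24 B=48 C=25] open={R3,R4,R5,R6}
Step 9: reserve R7 B 8 -> on_hand[A=27 B=55 C=34] avail[A=24 B=40 C=25] open={R3,R4,R5,R6,R7}
Step 10: commit R4 -> on_hand[A=27 B=55 C=25] avail[A=24 B=40 C=25] open={R3,R5,R6,R7}
Step 11: reserve R8 A 5 -> on_hand[A=27 B=55 C=25] avail[A=19 B=40 C=25] open={R3,R5,R6,R7,R8}
Final available[A] = 19

Answer: 19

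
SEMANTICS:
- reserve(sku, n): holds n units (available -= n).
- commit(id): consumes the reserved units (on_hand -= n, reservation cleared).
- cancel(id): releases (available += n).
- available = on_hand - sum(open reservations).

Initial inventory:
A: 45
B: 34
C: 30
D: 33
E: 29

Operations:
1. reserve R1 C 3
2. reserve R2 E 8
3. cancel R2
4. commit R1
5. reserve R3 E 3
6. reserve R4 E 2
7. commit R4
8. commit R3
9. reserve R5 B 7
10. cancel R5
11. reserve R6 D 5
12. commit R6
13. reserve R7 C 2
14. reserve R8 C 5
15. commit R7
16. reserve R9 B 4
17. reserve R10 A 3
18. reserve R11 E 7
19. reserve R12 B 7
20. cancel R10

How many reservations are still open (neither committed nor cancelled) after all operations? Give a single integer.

Answer: 4

Derivation:
Step 1: reserve R1 C 3 -> on_hand[A=45 B=34 C=30 D=33 E=29] avail[A=45 B=34 C=27 D=33 E=29] open={R1}
Step 2: reserve R2 E 8 -> on_hand[A=45 B=34 C=30 D=33 E=29] avail[A=45 B=34 C=27 D=33 E=21] open={R1,R2}
Step 3: cancel R2 -> on_hand[A=45 B=34 C=30 D=33 E=29] avail[A=45 B=34 C=27 D=33 E=29] open={R1}
Step 4: commit R1 -> on_hand[A=45 B=34 C=27 D=33 E=29] avail[A=45 B=34 C=27 D=33 E=29] open={}
Step 5: reserve R3 E 3 -> on_hand[A=45 B=34 C=27 D=33 E=29] avail[A=45 B=34 C=27 D=33 E=26] open={R3}
Step 6: reserve R4 E 2 -> on_hand[A=45 B=34 C=27 D=33 E=29] avail[A=45 B=34 C=27 D=33 E=24] open={R3,R4}
Step 7: commit R4 -> on_hand[A=45 B=34 C=27 D=33 E=27] avail[A=45 B=34 C=27 D=33 E=24] open={R3}
Step 8: commit R3 -> on_hand[A=45 B=34 C=27 D=33 E=24] avail[A=45 B=34 C=27 D=33 E=24] open={}
Step 9: reserve R5 B 7 -> on_hand[A=45 B=34 C=27 D=33 E=24] avail[A=45 B=27 C=27 D=33 E=24] open={R5}
Step 10: cancel R5 -> on_hand[A=45 B=34 C=27 D=33 E=24] avail[A=45 B=34 C=27 D=33 E=24] open={}
Step 11: reserve R6 D 5 -> on_hand[A=45 B=34 C=27 D=33 E=24] avail[A=45 B=34 C=27 D=28 E=24] open={R6}
Step 12: commit R6 -> on_hand[A=45 B=34 C=27 D=28 E=24] avail[A=45 B=34 C=27 D=28 E=24] open={}
Step 13: reserve R7 C 2 -> on_hand[A=45 B=34 C=27 D=28 E=24] avail[A=45 B=34 C=25 D=28 E=24] open={R7}
Step 14: reserve R8 C 5 -> on_hand[A=45 B=34 C=27 D=28 E=24] avail[A=45 B=34 C=20 D=28 E=24] open={R7,R8}
Step 15: commit R7 -> on_hand[A=45 B=34 C=25 D=28 E=24] avail[A=45 B=34 C=20 D=28 E=24] open={R8}
Step 16: reserve R9 B 4 -> on_hand[A=45 B=34 C=25 D=28 E=24] avail[A=45 B=30 C=20 D=28 E=24] open={R8,R9}
Step 17: reserve R10 A 3 -> on_hand[A=45 B=34 C=25 D=28 E=24] avail[A=42 B=30 C=20 D=28 E=24] open={R10,R8,R9}
Step 18: reserve R11 E 7 -> on_hand[A=45 B=34 C=25 D=28 E=24] avail[A=42 B=30 C=20 D=28 E=17] open={R10,R11,R8,R9}
Step 19: reserve R12 B 7 -> on_hand[A=45 B=34 C=25 D=28 E=24] avail[A=42 B=23 C=20 D=28 E=17] open={R10,R11,R12,R8,R9}
Step 20: cancel R10 -> on_hand[A=45 B=34 C=25 D=28 E=24] avail[A=45 B=23 C=20 D=28 E=17] open={R11,R12,R8,R9}
Open reservations: ['R11', 'R12', 'R8', 'R9'] -> 4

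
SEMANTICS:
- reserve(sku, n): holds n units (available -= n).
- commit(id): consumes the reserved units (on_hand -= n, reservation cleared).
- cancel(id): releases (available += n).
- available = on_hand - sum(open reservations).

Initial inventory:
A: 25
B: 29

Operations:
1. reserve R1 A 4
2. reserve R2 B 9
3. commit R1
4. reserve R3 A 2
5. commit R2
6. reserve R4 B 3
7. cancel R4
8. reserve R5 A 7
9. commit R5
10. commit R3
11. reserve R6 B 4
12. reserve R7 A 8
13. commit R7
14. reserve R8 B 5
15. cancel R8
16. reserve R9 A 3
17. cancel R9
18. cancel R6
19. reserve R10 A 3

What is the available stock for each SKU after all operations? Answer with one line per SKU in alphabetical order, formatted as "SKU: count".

Answer: A: 1
B: 20

Derivation:
Step 1: reserve R1 A 4 -> on_hand[A=25 B=29] avail[A=21 B=29] open={R1}
Step 2: reserve R2 B 9 -> on_hand[A=25 B=29] avail[A=21 B=20] open={R1,R2}
Step 3: commit R1 -> on_hand[A=21 B=29] avail[A=21 B=20] open={R2}
Step 4: reserve R3 A 2 -> on_hand[A=21 B=29] avail[A=19 B=20] open={R2,R3}
Step 5: commit R2 -> on_hand[A=21 B=20] avail[A=19 B=20] open={R3}
Step 6: reserve R4 B 3 -> on_hand[A=21 B=20] avail[A=19 B=17] open={R3,R4}
Step 7: cancel R4 -> on_hand[A=21 B=20] avail[A=19 B=20] open={R3}
Step 8: reserve R5 A 7 -> on_hand[A=21 B=20] avail[A=12 B=20] open={R3,R5}
Step 9: commit R5 -> on_hand[A=14 B=20] avail[A=12 B=20] open={R3}
Step 10: commit R3 -> on_hand[A=12 B=20] avail[A=12 B=20] open={}
Step 11: reserve R6 B 4 -> on_hand[A=12 B=20] avail[A=12 B=16] open={R6}
Step 12: reserve R7 A 8 -> on_hand[A=12 B=20] avail[A=4 B=16] open={R6,R7}
Step 13: commit R7 -> on_hand[A=4 B=20] avail[A=4 B=16] open={R6}
Step 14: reserve R8 B 5 -> on_hand[A=4 B=20] avail[A=4 B=11] open={R6,R8}
Step 15: cancel R8 -> on_hand[A=4 B=20] avail[A=4 B=16] open={R6}
Step 16: reserve R9 A 3 -> on_hand[A=4 B=20] avail[A=1 B=16] open={R6,R9}
Step 17: cancel R9 -> on_hand[A=4 B=20] avail[A=4 B=16] open={R6}
Step 18: cancel R6 -> on_hand[A=4 B=20] avail[A=4 B=20] open={}
Step 19: reserve R10 A 3 -> on_hand[A=4 B=20] avail[A=1 B=20] open={R10}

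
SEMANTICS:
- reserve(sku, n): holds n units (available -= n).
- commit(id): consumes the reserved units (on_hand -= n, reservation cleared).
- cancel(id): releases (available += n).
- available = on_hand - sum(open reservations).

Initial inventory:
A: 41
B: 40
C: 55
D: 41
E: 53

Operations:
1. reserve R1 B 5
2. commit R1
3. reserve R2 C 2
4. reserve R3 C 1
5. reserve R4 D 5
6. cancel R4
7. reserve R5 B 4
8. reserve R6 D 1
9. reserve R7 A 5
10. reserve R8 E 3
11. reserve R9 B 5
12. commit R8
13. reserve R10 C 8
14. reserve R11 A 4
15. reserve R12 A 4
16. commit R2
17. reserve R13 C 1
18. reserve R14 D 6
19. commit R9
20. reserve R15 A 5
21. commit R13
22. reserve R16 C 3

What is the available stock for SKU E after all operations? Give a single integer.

Answer: 50

Derivation:
Step 1: reserve R1 B 5 -> on_hand[A=41 B=40 C=55 D=41 E=53] avail[A=41 B=35 C=55 D=41 E=53] open={R1}
Step 2: commit R1 -> on_hand[A=41 B=35 C=55 D=41 E=53] avail[A=41 B=35 C=55 D=41 E=53] open={}
Step 3: reserve R2 C 2 -> on_hand[A=41 B=35 C=55 D=41 E=53] avail[A=41 B=35 C=53 D=41 E=53] open={R2}
Step 4: reserve R3 C 1 -> on_hand[A=41 B=35 C=55 D=41 E=53] avail[A=41 B=35 C=52 D=41 E=53] open={R2,R3}
Step 5: reserve R4 D 5 -> on_hand[A=41 B=35 C=55 D=41 E=53] avail[A=41 B=35 C=52 D=36 E=53] open={R2,R3,R4}
Step 6: cancel R4 -> on_hand[A=41 B=35 C=55 D=41 E=53] avail[A=41 B=35 C=52 D=41 E=53] open={R2,R3}
Step 7: reserve R5 B 4 -> on_hand[A=41 B=35 C=55 D=41 E=53] avail[A=41 B=31 C=52 D=41 E=53] open={R2,R3,R5}
Step 8: reserve R6 D 1 -> on_hand[A=41 B=35 C=55 D=41 E=53] avail[A=41 B=31 C=52 D=40 E=53] open={R2,R3,R5,R6}
Step 9: reserve R7 A 5 -> on_hand[A=41 B=35 C=55 D=41 E=53] avail[A=36 B=31 C=52 D=40 E=53] open={R2,R3,R5,R6,R7}
Step 10: reserve R8 E 3 -> on_hand[A=41 B=35 C=55 D=41 E=53] avail[A=36 B=31 C=52 D=40 E=50] open={R2,R3,R5,R6,R7,R8}
Step 11: reserve R9 B 5 -> on_hand[A=41 B=35 C=55 D=41 E=53] avail[A=36 B=26 C=52 D=40 E=50] open={R2,R3,R5,R6,R7,R8,R9}
Step 12: commit R8 -> on_hand[A=41 B=35 C=55 D=41 E=50] avail[A=36 B=26 C=52 D=40 E=50] open={R2,R3,R5,R6,R7,R9}
Step 13: reserve R10 C 8 -> on_hand[A=41 B=35 C=55 D=41 E=50] avail[A=36 B=26 C=44 D=40 E=50] open={R10,R2,R3,R5,R6,R7,R9}
Step 14: reserve R11 A 4 -> on_hand[A=41 B=35 C=55 D=41 E=50] avail[A=32 B=26 C=44 D=40 E=50] open={R10,R11,R2,R3,R5,R6,R7,R9}
Step 15: reserve R12 A 4 -> on_hand[A=41 B=35 C=55 D=41 E=50] avail[A=28 B=26 C=44 D=40 E=50] open={R10,R11,R12,R2,R3,R5,R6,R7,R9}
Step 16: commit R2 -> on_hand[A=41 B=35 C=53 D=41 E=50] avail[A=28 B=26 C=44 D=40 E=50] open={R10,R11,R12,R3,R5,R6,R7,R9}
Step 17: reserve R13 C 1 -> on_hand[A=41 B=35 C=53 D=41 E=50] avail[A=28 B=26 C=43 D=40 E=50] open={R10,R11,R12,R13,R3,R5,R6,R7,R9}
Step 18: reserve R14 D 6 -> on_hand[A=41 B=35 C=53 D=41 E=50] avail[A=28 B=26 C=43 D=34 E=50] open={R10,R11,R12,R13,R14,R3,R5,R6,R7,R9}
Step 19: commit R9 -> on_hand[A=41 B=30 C=53 D=41 E=50] avail[A=28 B=26 C=43 D=34 E=50] open={R10,R11,R12,R13,R14,R3,R5,R6,R7}
Step 20: reserve R15 A 5 -> on_hand[A=41 B=30 C=53 D=41 E=50] avail[A=23 B=26 C=43 D=34 E=50] open={R10,R11,R12,R13,R14,R15,R3,R5,R6,R7}
Step 21: commit R13 -> on_hand[A=41 B=30 C=52 D=41 E=50] avail[A=23 B=26 C=43 D=34 E=50] open={R10,R11,R12,R14,R15,R3,R5,R6,R7}
Step 22: reserve R16 C 3 -> on_hand[A=41 B=30 C=52 D=41 E=50] avail[A=23 B=26 C=40 D=34 E=50] open={R10,R11,R12,R14,R15,R16,R3,R5,R6,R7}
Final available[E] = 50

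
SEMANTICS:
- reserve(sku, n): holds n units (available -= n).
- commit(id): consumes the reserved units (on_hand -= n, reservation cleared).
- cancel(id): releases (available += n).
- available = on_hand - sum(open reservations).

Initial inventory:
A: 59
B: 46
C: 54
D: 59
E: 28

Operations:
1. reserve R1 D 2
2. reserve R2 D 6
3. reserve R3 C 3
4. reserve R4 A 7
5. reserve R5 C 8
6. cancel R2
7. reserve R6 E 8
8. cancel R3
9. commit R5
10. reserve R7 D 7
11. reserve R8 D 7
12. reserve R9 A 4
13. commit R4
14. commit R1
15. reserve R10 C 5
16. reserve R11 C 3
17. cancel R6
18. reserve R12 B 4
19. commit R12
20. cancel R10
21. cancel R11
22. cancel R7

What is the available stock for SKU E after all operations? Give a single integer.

Step 1: reserve R1 D 2 -> on_hand[A=59 B=46 C=54 D=59 E=28] avail[A=59 B=46 C=54 D=57 E=28] open={R1}
Step 2: reserve R2 D 6 -> on_hand[A=59 B=46 C=54 D=59 E=28] avail[A=59 B=46 C=54 D=51 E=28] open={R1,R2}
Step 3: reserve R3 C 3 -> on_hand[A=59 B=46 C=54 D=59 E=28] avail[A=59 B=46 C=51 D=51 E=28] open={R1,R2,R3}
Step 4: reserve R4 A 7 -> on_hand[A=59 B=46 C=54 D=59 E=28] avail[A=52 B=46 C=51 D=51 E=28] open={R1,R2,R3,R4}
Step 5: reserve R5 C 8 -> on_hand[A=59 B=46 C=54 D=59 E=28] avail[A=52 B=46 C=43 D=51 E=28] open={R1,R2,R3,R4,R5}
Step 6: cancel R2 -> on_hand[A=59 B=46 C=54 D=59 E=28] avail[A=52 B=46 C=43 D=57 E=28] open={R1,R3,R4,R5}
Step 7: reserve R6 E 8 -> on_hand[A=59 B=46 C=54 D=59 E=28] avail[A=52 B=46 C=43 D=57 E=20] open={R1,R3,R4,R5,R6}
Step 8: cancel R3 -> on_hand[A=59 B=46 C=54 D=59 E=28] avail[A=52 B=46 C=46 D=57 E=20] open={R1,R4,R5,R6}
Step 9: commit R5 -> on_hand[A=59 B=46 C=46 D=59 E=28] avail[A=52 B=46 C=46 D=57 E=20] open={R1,R4,R6}
Step 10: reserve R7 D 7 -> on_hand[A=59 B=46 C=46 D=59 E=28] avail[A=52 B=46 C=46 D=50 E=20] open={R1,R4,R6,R7}
Step 11: reserve R8 D 7 -> on_hand[A=59 B=46 C=46 D=59 E=28] avail[A=52 B=46 C=46 D=43 E=20] open={R1,R4,R6,R7,R8}
Step 12: reserve R9 A 4 -> on_hand[A=59 B=46 C=46 D=59 E=28] avail[A=48 B=46 C=46 D=43 E=20] open={R1,R4,R6,R7,R8,R9}
Step 13: commit R4 -> on_hand[A=52 B=46 C=46 D=59 E=28] avail[A=48 B=46 C=46 D=43 E=20] open={R1,R6,R7,R8,R9}
Step 14: commit R1 -> on_hand[A=52 B=46 C=46 D=57 E=28] avail[A=48 B=46 C=46 D=43 E=20] open={R6,R7,R8,R9}
Step 15: reserve R10 C 5 -> on_hand[A=52 B=46 C=46 D=57 E=28] avail[A=48 B=46 C=41 D=43 E=20] open={R10,R6,R7,R8,R9}
Step 16: reserve R11 C 3 -> on_hand[A=52 B=46 C=46 D=57 E=28] avail[A=48 B=46 C=38 D=43 E=20] open={R10,R11,R6,R7,R8,R9}
Step 17: cancel R6 -> on_hand[A=52 B=46 C=46 D=57 E=28] avail[A=48 B=46 C=38 D=43 E=28] open={R10,R11,R7,R8,R9}
Step 18: reserve R12 B 4 -> on_hand[A=52 B=46 C=46 D=57 E=28] avail[A=48 B=42 C=38 D=43 E=28] open={R10,R11,R12,R7,R8,R9}
Step 19: commit R12 -> on_hand[A=52 B=42 C=46 D=57 E=28] avail[A=48 B=42 C=38 D=43 E=28] open={R10,R11,R7,R8,R9}
Step 20: cancel R10 -> on_hand[A=52 B=42 C=46 D=57 E=28] avail[A=48 B=42 C=43 D=43 E=28] open={R11,R7,R8,R9}
Step 21: cancel R11 -> on_hand[A=52 B=42 C=46 D=57 E=28] avail[A=48 B=42 C=46 D=43 E=28] open={R7,R8,R9}
Step 22: cancel R7 -> on_hand[A=52 B=42 C=46 D=57 E=28] avail[A=48 B=42 C=46 D=50 E=28] open={R8,R9}
Final available[E] = 28

Answer: 28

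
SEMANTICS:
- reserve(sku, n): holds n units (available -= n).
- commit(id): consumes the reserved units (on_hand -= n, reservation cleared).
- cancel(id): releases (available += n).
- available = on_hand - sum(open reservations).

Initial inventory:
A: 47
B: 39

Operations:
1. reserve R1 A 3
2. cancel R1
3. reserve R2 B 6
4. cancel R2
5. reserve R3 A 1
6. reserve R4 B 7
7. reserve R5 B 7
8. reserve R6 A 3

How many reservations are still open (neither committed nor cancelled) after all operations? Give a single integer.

Step 1: reserve R1 A 3 -> on_hand[A=47 B=39] avail[A=44 B=39] open={R1}
Step 2: cancel R1 -> on_hand[A=47 B=39] avail[A=47 B=39] open={}
Step 3: reserve R2 B 6 -> on_hand[A=47 B=39] avail[A=47 B=33] open={R2}
Step 4: cancel R2 -> on_hand[A=47 B=39] avail[A=47 B=39] open={}
Step 5: reserve R3 A 1 -> on_hand[A=47 B=39] avail[A=46 B=39] open={R3}
Step 6: reserve R4 B 7 -> on_hand[A=47 B=39] avail[A=46 B=32] open={R3,R4}
Step 7: reserve R5 B 7 -> on_hand[A=47 B=39] avail[A=46 B=25] open={R3,R4,R5}
Step 8: reserve R6 A 3 -> on_hand[A=47 B=39] avail[A=43 B=25] open={R3,R4,R5,R6}
Open reservations: ['R3', 'R4', 'R5', 'R6'] -> 4

Answer: 4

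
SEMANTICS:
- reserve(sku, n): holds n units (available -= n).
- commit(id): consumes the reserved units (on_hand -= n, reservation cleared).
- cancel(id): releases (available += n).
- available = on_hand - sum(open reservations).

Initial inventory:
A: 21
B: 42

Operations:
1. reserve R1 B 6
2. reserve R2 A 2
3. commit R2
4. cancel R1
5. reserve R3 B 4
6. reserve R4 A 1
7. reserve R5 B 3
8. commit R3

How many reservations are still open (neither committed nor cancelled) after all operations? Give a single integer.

Answer: 2

Derivation:
Step 1: reserve R1 B 6 -> on_hand[A=21 B=42] avail[A=21 B=36] open={R1}
Step 2: reserve R2 A 2 -> on_hand[A=21 B=42] avail[A=19 B=36] open={R1,R2}
Step 3: commit R2 -> on_hand[A=19 B=42] avail[A=19 B=36] open={R1}
Step 4: cancel R1 -> on_hand[A=19 B=42] avail[A=19 B=42] open={}
Step 5: reserve R3 B 4 -> on_hand[A=19 B=42] avail[A=19 B=38] open={R3}
Step 6: reserve R4 A 1 -> on_hand[A=19 B=42] avail[A=18 B=38] open={R3,R4}
Step 7: reserve R5 B 3 -> on_hand[A=19 B=42] avail[A=18 B=35] open={R3,R4,R5}
Step 8: commit R3 -> on_hand[A=19 B=38] avail[A=18 B=35] open={R4,R5}
Open reservations: ['R4', 'R5'] -> 2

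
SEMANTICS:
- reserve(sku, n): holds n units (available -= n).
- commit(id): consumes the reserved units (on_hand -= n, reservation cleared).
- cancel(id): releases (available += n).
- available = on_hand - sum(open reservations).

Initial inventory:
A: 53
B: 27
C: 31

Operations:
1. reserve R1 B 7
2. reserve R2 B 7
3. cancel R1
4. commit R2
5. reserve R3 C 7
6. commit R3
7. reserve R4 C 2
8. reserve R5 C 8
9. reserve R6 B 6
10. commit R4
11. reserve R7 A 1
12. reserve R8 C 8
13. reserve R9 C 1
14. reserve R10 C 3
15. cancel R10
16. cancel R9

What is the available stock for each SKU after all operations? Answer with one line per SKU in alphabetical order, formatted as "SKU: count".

Step 1: reserve R1 B 7 -> on_hand[A=53 B=27 C=31] avail[A=53 B=20 C=31] open={R1}
Step 2: reserve R2 B 7 -> on_hand[A=53 B=27 C=31] avail[A=53 B=13 C=31] open={R1,R2}
Step 3: cancel R1 -> on_hand[A=53 B=27 C=31] avail[A=53 B=20 C=31] open={R2}
Step 4: commit R2 -> on_hand[A=53 B=20 C=31] avail[A=53 B=20 C=31] open={}
Step 5: reserve R3 C 7 -> on_hand[A=53 B=20 C=31] avail[A=53 B=20 C=24] open={R3}
Step 6: commit R3 -> on_hand[A=53 B=20 C=24] avail[A=53 B=20 C=24] open={}
Step 7: reserve R4 C 2 -> on_hand[A=53 B=20 C=24] avail[A=53 B=20 C=22] open={R4}
Step 8: reserve R5 C 8 -> on_hand[A=53 B=20 C=24] avail[A=53 B=20 C=14] open={R4,R5}
Step 9: reserve R6 B 6 -> on_hand[A=53 B=20 C=24] avail[A=53 B=14 C=14] open={R4,R5,R6}
Step 10: commit R4 -> on_hand[A=53 B=20 C=22] avail[A=53 B=14 C=14] open={R5,R6}
Step 11: reserve R7 A 1 -> on_hand[A=53 B=20 C=22] avail[A=52 B=14 C=14] open={R5,R6,R7}
Step 12: reserve R8 C 8 -> on_hand[A=53 B=20 C=22] avail[A=52 B=14 C=6] open={R5,R6,R7,R8}
Step 13: reserve R9 C 1 -> on_hand[A=53 B=20 C=22] avail[A=52 B=14 C=5] open={R5,R6,R7,R8,R9}
Step 14: reserve R10 C 3 -> on_hand[A=53 B=20 C=22] avail[A=52 B=14 C=2] open={R10,R5,R6,R7,R8,R9}
Step 15: cancel R10 -> on_hand[A=53 B=20 C=22] avail[A=52 B=14 C=5] open={R5,R6,R7,R8,R9}
Step 16: cancel R9 -> on_hand[A=53 B=20 C=22] avail[A=52 B=14 C=6] open={R5,R6,R7,R8}

Answer: A: 52
B: 14
C: 6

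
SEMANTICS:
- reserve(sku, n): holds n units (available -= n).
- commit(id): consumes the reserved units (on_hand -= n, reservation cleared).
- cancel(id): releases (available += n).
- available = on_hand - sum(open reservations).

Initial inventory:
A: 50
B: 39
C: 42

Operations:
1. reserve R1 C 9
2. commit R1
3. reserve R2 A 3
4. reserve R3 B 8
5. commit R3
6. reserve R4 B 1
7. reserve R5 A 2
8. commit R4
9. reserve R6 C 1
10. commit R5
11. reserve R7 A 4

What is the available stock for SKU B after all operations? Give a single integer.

Step 1: reserve R1 C 9 -> on_hand[A=50 B=39 C=42] avail[A=50 B=39 C=33] open={R1}
Step 2: commit R1 -> on_hand[A=50 B=39 C=33] avail[A=50 B=39 C=33] open={}
Step 3: reserve R2 A 3 -> on_hand[A=50 B=39 C=33] avail[A=47 B=39 C=33] open={R2}
Step 4: reserve R3 B 8 -> on_hand[A=50 B=39 C=33] avail[A=47 B=31 C=33] open={R2,R3}
Step 5: commit R3 -> on_hand[A=50 B=31 C=33] avail[A=47 B=31 C=33] open={R2}
Step 6: reserve R4 B 1 -> on_hand[A=50 B=31 C=33] avail[A=47 B=30 C=33] open={R2,R4}
Step 7: reserve R5 A 2 -> on_hand[A=50 B=31 C=33] avail[A=45 B=30 C=33] open={R2,R4,R5}
Step 8: commit R4 -> on_hand[A=50 B=30 C=33] avail[A=45 B=30 C=33] open={R2,R5}
Step 9: reserve R6 C 1 -> on_hand[A=50 B=30 C=33] avail[A=45 B=30 C=32] open={R2,R5,R6}
Step 10: commit R5 -> on_hand[A=48 B=30 C=33] avail[A=45 B=30 C=32] open={R2,R6}
Step 11: reserve R7 A 4 -> on_hand[A=48 B=30 C=33] avail[A=41 B=30 C=32] open={R2,R6,R7}
Final available[B] = 30

Answer: 30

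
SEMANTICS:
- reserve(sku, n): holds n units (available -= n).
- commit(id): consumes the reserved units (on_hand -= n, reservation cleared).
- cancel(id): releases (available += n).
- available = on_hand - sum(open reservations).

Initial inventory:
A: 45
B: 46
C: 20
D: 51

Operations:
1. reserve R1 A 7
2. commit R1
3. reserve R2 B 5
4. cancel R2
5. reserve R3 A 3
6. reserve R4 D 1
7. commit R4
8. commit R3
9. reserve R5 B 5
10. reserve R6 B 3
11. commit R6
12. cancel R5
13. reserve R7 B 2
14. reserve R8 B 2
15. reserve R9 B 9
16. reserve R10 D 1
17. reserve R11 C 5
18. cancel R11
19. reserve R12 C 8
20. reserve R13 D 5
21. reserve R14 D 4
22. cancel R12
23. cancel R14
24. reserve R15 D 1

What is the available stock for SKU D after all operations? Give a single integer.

Answer: 43

Derivation:
Step 1: reserve R1 A 7 -> on_hand[A=45 B=46 C=20 D=51] avail[A=38 B=46 C=20 D=51] open={R1}
Step 2: commit R1 -> on_hand[A=38 B=46 C=20 D=51] avail[A=38 B=46 C=20 D=51] open={}
Step 3: reserve R2 B 5 -> on_hand[A=38 B=46 C=20 D=51] avail[A=38 B=41 C=20 D=51] open={R2}
Step 4: cancel R2 -> on_hand[A=38 B=46 C=20 D=51] avail[A=38 B=46 C=20 D=51] open={}
Step 5: reserve R3 A 3 -> on_hand[A=38 B=46 C=20 D=51] avail[A=35 B=46 C=20 D=51] open={R3}
Step 6: reserve R4 D 1 -> on_hand[A=38 B=46 C=20 D=51] avail[A=35 B=46 C=20 D=50] open={R3,R4}
Step 7: commit R4 -> on_hand[A=38 B=46 C=20 D=50] avail[A=35 B=46 C=20 D=50] open={R3}
Step 8: commit R3 -> on_hand[A=35 B=46 C=20 D=50] avail[A=35 B=46 C=20 D=50] open={}
Step 9: reserve R5 B 5 -> on_hand[A=35 B=46 C=20 D=50] avail[A=35 B=41 C=20 D=50] open={R5}
Step 10: reserve R6 B 3 -> on_hand[A=35 B=46 C=20 D=50] avail[A=35 B=38 C=20 D=50] open={R5,R6}
Step 11: commit R6 -> on_hand[A=35 B=43 C=20 D=50] avail[A=35 B=38 C=20 D=50] open={R5}
Step 12: cancel R5 -> on_hand[A=35 B=43 C=20 D=50] avail[A=35 B=43 C=20 D=50] open={}
Step 13: reserve R7 B 2 -> on_hand[A=35 B=43 C=20 D=50] avail[A=35 B=41 C=20 D=50] open={R7}
Step 14: reserve R8 B 2 -> on_hand[A=35 B=43 C=20 D=50] avail[A=35 B=39 C=20 D=50] open={R7,R8}
Step 15: reserve R9 B 9 -> on_hand[A=35 B=43 C=20 D=50] avail[A=35 B=30 C=20 D=50] open={R7,R8,R9}
Step 16: reserve R10 D 1 -> on_hand[A=35 B=43 C=20 D=50] avail[A=35 B=30 C=20 D=49] open={R10,R7,R8,R9}
Step 17: reserve R11 C 5 -> on_hand[A=35 B=43 C=20 D=50] avail[A=35 B=30 C=15 D=49] open={R10,R11,R7,R8,R9}
Step 18: cancel R11 -> on_hand[A=35 B=43 C=20 D=50] avail[A=35 B=30 C=20 D=49] open={R10,R7,R8,R9}
Step 19: reserve R12 C 8 -> on_hand[A=35 B=43 C=20 D=50] avail[A=35 B=30 C=12 D=49] open={R10,R12,R7,R8,R9}
Step 20: reserve R13 D 5 -> on_hand[A=35 B=43 C=20 D=50] avail[A=35 B=30 C=12 D=44] open={R10,R12,R13,R7,R8,R9}
Step 21: reserve R14 D 4 -> on_hand[A=35 B=43 C=20 D=50] avail[A=35 B=30 C=12 D=40] open={R10,R12,R13,R14,R7,R8,R9}
Step 22: cancel R12 -> on_hand[A=35 B=43 C=20 D=50] avail[A=35 B=30 C=20 D=40] open={R10,R13,R14,R7,R8,R9}
Step 23: cancel R14 -> on_hand[A=35 B=43 C=20 D=50] avail[A=35 B=30 C=20 D=44] open={R10,R13,R7,R8,R9}
Step 24: reserve R15 D 1 -> on_hand[A=35 B=43 C=20 D=50] avail[A=35 B=30 C=20 D=43] open={R10,R13,R15,R7,R8,R9}
Final available[D] = 43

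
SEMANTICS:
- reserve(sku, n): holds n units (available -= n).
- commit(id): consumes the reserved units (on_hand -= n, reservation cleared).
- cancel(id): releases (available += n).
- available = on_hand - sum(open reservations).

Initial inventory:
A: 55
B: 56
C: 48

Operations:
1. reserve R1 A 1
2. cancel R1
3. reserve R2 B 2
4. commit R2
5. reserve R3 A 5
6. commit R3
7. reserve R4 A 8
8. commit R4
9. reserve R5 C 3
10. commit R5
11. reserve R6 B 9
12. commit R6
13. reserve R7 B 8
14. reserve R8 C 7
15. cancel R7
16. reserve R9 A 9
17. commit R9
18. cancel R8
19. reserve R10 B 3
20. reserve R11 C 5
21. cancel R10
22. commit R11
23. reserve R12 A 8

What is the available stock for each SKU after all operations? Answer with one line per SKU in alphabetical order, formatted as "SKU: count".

Answer: A: 25
B: 45
C: 40

Derivation:
Step 1: reserve R1 A 1 -> on_hand[A=55 B=56 C=48] avail[A=54 B=56 C=48] open={R1}
Step 2: cancel R1 -> on_hand[A=55 B=56 C=48] avail[A=55 B=56 C=48] open={}
Step 3: reserve R2 B 2 -> on_hand[A=55 B=56 C=48] avail[A=55 B=54 C=48] open={R2}
Step 4: commit R2 -> on_hand[A=55 B=54 C=48] avail[A=55 B=54 C=48] open={}
Step 5: reserve R3 A 5 -> on_hand[A=55 B=54 C=48] avail[A=50 B=54 C=48] open={R3}
Step 6: commit R3 -> on_hand[A=50 B=54 C=48] avail[A=50 B=54 C=48] open={}
Step 7: reserve R4 A 8 -> on_hand[A=50 B=54 C=48] avail[A=42 B=54 C=48] open={R4}
Step 8: commit R4 -> on_hand[A=42 B=54 C=48] avail[A=42 B=54 C=48] open={}
Step 9: reserve R5 C 3 -> on_hand[A=42 B=54 C=48] avail[A=42 B=54 C=45] open={R5}
Step 10: commit R5 -> on_hand[A=42 B=54 C=45] avail[A=42 B=54 C=45] open={}
Step 11: reserve R6 B 9 -> on_hand[A=42 B=54 C=45] avail[A=42 B=45 C=45] open={R6}
Step 12: commit R6 -> on_hand[A=42 B=45 C=45] avail[A=42 B=45 C=45] open={}
Step 13: reserve R7 B 8 -> on_hand[A=42 B=45 C=45] avail[A=42 B=37 C=45] open={R7}
Step 14: reserve R8 C 7 -> on_hand[A=42 B=45 C=45] avail[A=42 B=37 C=38] open={R7,R8}
Step 15: cancel R7 -> on_hand[A=42 B=45 C=45] avail[A=42 B=45 C=38] open={R8}
Step 16: reserve R9 A 9 -> on_hand[A=42 B=45 C=45] avail[A=33 B=45 C=38] open={R8,R9}
Step 17: commit R9 -> on_hand[A=33 B=45 C=45] avail[A=33 B=45 C=38] open={R8}
Step 18: cancel R8 -> on_hand[A=33 B=45 C=45] avail[A=33 B=45 C=45] open={}
Step 19: reserve R10 B 3 -> on_hand[A=33 B=45 C=45] avail[A=33 B=42 C=45] open={R10}
Step 20: reserve R11 C 5 -> on_hand[A=33 B=45 C=45] avail[A=33 B=42 C=40] open={R10,R11}
Step 21: cancel R10 -> on_hand[A=33 B=45 C=45] avail[A=33 B=45 C=40] open={R11}
Step 22: commit R11 -> on_hand[A=33 B=45 C=40] avail[A=33 B=45 C=40] open={}
Step 23: reserve R12 A 8 -> on_hand[A=33 B=45 C=40] avail[A=25 B=45 C=40] open={R12}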